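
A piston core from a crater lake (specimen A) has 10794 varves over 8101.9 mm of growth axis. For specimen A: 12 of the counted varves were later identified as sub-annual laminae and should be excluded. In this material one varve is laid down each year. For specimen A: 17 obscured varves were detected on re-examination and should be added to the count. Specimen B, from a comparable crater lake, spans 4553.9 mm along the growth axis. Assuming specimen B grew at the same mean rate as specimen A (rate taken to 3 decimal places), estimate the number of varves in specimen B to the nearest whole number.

6072 varves

Specimen A: true varve count = 10794 − 12 + 17 = 10799.
A: 8101.9 mm over 10799 years gives 8101.9 / 10799 ≈ 0.750 mm per year.
B spans 4553.9 / 0.750 = 6071.87 years ≈ 6072 varves.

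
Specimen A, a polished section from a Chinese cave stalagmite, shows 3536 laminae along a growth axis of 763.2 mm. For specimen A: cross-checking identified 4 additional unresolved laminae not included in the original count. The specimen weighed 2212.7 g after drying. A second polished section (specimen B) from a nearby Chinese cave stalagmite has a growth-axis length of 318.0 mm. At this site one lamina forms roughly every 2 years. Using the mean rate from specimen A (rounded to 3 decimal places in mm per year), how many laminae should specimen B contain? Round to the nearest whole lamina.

Specimen A: adjusted count: 3536 + 4 = 3540 laminae.
Specimen A: 3540 laminae at 2 years each span 3540 × 2 = 7080 years.
A: 763.2 mm over 7080 years gives 763.2 / 7080 ≈ 0.108 mm/year.
Specimen B: 318.0 mm / 0.108 mm per year = 2944.44 years; at 2 years per lamina that is 2944.44 / 2 ≈ 1472 laminae.

1472 laminae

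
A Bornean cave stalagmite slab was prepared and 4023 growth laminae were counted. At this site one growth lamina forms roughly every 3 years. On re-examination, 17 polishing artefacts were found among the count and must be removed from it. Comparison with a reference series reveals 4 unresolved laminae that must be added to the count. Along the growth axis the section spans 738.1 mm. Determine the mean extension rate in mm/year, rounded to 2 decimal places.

Adjusted count: 4023 − 17 + 4 = 4010 growth laminae.
At 3 years per growth lamina, 4010 × 3 = 12030 years.
Extension rate ≈ 738.1 / 12030 = 0.06 mm/year.

0.06 mm/year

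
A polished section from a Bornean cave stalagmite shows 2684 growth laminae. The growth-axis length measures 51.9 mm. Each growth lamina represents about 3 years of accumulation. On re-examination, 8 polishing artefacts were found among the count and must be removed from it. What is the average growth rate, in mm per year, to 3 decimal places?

0.006 mm per year

Adjusted count: 2684 − 8 = 2676 growth laminae.
2676 growth laminae at 3 years each span 2676 × 3 = 8028 years.
51.9 mm over 8028 years gives 51.9 / 8028 ≈ 0.006 mm per year.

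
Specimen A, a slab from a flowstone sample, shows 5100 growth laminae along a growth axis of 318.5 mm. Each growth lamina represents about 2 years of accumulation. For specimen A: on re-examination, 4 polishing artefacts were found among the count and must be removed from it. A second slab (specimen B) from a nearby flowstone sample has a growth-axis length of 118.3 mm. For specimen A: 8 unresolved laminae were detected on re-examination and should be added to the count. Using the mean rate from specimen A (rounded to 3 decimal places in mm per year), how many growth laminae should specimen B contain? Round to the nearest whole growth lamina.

Specimen A: correcting the raw count gives 5100 − 4 + 8 = 5104 true growth laminae.
Specimen A: 5104 growth laminae at 2 years each span 5104 × 2 = 10208 years.
A: Mean rate = 318.5 mm / 10208 years ≈ 0.031 mm per year.
B spans 118.3 / 0.031 = 3816.13 years; at 2 years per growth lamina that is 3816.13 / 2 ≈ 1908 growth laminae.

1908 growth laminae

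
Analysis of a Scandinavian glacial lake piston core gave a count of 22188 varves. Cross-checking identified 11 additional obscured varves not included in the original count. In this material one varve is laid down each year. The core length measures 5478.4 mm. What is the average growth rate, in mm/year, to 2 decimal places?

0.25 mm/year

After corrections the count is 22188 + 11 = 22199 varves.
Mean rate = 5478.4 mm / 22199 years ≈ 0.25 mm/year.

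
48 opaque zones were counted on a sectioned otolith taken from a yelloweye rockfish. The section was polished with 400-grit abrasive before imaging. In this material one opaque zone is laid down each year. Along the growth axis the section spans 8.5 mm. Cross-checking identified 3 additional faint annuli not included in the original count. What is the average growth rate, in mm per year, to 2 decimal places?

True opaque zone count = 48 + 3 = 51.
Extension rate ≈ 8.5 / 51 = 0.17 mm per year.

0.17 mm per year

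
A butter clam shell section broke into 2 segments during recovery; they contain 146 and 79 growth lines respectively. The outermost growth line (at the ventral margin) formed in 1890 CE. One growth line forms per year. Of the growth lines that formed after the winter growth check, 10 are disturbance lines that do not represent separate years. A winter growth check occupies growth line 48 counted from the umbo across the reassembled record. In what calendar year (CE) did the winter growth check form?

Total growth lines = 146 + 79 = 225.
The winter growth check sits at growth line 48 from the umbo, so 225 − 48 = 177 growth lines formed after it.
Removing the 10 false growth lines leaves 177 − 10 = 167 true growth lines beyond the winter growth check.
The growth line at the ventral margin is 1890 CE, so the winter growth check dates to 1890 − 167 = 1723 CE.

1723 CE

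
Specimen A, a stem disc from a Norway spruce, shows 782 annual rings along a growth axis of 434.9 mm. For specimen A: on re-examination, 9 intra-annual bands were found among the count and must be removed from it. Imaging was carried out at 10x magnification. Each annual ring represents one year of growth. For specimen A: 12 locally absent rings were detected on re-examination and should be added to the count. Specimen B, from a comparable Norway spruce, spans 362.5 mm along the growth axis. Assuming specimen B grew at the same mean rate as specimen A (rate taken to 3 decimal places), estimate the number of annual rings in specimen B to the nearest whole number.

Specimen A: true annual ring count = 782 − 9 + 12 = 785.
A: Mean rate = 434.9 mm / 785 years ≈ 0.554 mm/year.
B spans 362.5 / 0.554 = 654.33 years ≈ 654 annual rings.

654 annual rings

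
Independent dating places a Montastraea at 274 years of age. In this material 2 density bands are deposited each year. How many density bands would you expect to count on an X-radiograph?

274 years at 2 density bands per year gives 274 × 2 = 548 density bands.
So 548 density bands should be present.

548 density bands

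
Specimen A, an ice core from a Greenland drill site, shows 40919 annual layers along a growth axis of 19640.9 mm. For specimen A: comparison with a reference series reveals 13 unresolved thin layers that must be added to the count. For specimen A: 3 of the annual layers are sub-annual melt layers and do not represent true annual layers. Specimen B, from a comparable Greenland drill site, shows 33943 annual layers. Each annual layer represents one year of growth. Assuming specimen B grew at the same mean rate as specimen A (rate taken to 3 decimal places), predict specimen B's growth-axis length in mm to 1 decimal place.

16292.6 mm

Specimen A: adjusted count: 40919 − 3 + 13 = 40929 annual layers.
A: 19640.9 mm over 40929 years gives 19640.9 / 40929 ≈ 0.480 mm/yr.
For B, 0.480 mm/year × 33943 years = 16292.6 mm.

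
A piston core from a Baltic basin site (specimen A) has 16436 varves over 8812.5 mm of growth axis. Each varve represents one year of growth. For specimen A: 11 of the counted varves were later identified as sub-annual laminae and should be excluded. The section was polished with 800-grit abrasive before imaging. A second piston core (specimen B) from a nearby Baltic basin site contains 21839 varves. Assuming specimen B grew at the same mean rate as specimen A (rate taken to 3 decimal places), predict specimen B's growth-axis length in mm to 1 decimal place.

11727.5 mm

Specimen A: adjusted count: 16436 − 11 = 16425 varves.
A: Extension rate ≈ 8812.5 / 16425 = 0.537 mm per year.
For B, 0.537 mm/year × 21839 years = 11727.5 mm.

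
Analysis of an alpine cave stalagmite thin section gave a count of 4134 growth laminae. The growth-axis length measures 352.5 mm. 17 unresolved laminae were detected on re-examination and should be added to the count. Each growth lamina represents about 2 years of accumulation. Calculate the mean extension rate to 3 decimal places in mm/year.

After corrections the count is 4134 + 17 = 4151 growth laminae.
At 2 years per growth lamina, 4151 × 2 = 8302 years.
Extension rate ≈ 352.5 / 8302 = 0.042 mm/year.

0.042 mm/year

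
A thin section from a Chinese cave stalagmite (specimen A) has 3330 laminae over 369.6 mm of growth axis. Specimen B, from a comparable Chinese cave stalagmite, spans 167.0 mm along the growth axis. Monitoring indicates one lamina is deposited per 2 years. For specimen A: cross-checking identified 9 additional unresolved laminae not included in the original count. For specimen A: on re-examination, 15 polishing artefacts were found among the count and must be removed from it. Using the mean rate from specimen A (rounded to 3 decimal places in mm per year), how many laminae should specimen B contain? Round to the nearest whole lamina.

1491 laminae

Specimen A: adjusted count: 3330 − 15 + 9 = 3324 laminae.
Specimen A: at 2 years per lamina, 3324 × 2 = 6648 years.
A: 369.6 mm over 6648 years gives 369.6 / 6648 ≈ 0.056 mm/year.
For B, 167.0 / 0.056 = 2982.14 years; at 2 years per lamina that is 2982.14 / 2 ≈ 1491 laminae.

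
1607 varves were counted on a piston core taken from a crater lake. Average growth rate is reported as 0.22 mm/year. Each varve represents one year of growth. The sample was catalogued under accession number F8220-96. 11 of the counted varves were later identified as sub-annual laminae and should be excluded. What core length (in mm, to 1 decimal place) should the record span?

After corrections the count is 1607 − 11 = 1596 varves.
1596 years at 0.22 mm/year gives 0.22 × 1596 = 351.1 mm.

351.1 mm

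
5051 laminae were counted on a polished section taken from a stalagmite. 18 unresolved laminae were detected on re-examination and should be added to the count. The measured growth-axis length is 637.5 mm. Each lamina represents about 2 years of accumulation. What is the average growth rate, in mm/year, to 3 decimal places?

True lamina count = 5051 + 18 = 5069.
At 2 years per lamina, 5069 × 2 = 10138 years.
Mean rate = 637.5 mm / 10138 years ≈ 0.063 mm/year.

0.063 mm/year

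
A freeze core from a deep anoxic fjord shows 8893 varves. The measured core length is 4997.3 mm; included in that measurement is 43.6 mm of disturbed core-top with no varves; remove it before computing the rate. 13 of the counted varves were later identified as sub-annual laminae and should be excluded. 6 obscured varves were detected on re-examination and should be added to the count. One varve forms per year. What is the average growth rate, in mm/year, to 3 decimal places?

0.557 mm/year

Correcting the raw count gives 8893 − 13 + 6 = 8886 true varves.
Net length = 4997.3 − 43.6 = 4953.7 mm.
4953.7 mm over 8886 years gives 4953.7 / 8886 ≈ 0.557 mm/year.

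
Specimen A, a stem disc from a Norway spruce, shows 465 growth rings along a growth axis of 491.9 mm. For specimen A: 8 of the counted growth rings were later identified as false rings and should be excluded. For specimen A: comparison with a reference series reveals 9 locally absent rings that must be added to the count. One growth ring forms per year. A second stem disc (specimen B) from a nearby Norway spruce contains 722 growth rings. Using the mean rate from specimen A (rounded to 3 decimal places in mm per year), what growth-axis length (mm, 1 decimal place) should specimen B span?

762.4 mm

Specimen A: true growth ring count = 465 − 8 + 9 = 466.
A: 491.9 mm over 466 years gives 491.9 / 466 ≈ 1.056 mm per year.
For B, 1.056 mm/year × 722 years = 762.4 mm.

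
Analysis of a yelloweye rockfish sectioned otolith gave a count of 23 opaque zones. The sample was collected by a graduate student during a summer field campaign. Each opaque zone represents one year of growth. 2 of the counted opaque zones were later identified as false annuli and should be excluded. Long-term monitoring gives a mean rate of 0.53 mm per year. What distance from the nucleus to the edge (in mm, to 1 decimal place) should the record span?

11.1 mm

Correcting the raw count gives 23 − 2 = 21 true opaque zones.
Length ≈ 0.53 × 21 = 11.1 mm.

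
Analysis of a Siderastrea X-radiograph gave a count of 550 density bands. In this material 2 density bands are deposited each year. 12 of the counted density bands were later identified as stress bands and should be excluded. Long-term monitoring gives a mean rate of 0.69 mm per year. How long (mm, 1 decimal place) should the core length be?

After corrections the count is 550 − 12 = 538 density bands.
538 density bands at 2 per year is 538 / 2 = 269 years.
Predicted length = 0.69 mm/year × 269 years = 185.6 mm.

185.6 mm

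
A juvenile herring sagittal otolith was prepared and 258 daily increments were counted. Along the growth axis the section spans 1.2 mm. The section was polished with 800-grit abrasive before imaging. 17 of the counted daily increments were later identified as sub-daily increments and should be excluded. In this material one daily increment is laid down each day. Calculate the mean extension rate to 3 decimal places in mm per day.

After corrections the count is 258 − 17 = 241 daily increments.
Extension rate ≈ 1.2 / 241 = 0.005 mm per day.

0.005 mm per day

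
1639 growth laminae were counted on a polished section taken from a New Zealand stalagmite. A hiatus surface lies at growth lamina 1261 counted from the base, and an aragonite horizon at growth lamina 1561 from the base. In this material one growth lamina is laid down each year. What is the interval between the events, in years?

The two markers are separated by 1561 − 1261 = 300 growth laminae.
That is 300 years at one growth lamina per year.

300 years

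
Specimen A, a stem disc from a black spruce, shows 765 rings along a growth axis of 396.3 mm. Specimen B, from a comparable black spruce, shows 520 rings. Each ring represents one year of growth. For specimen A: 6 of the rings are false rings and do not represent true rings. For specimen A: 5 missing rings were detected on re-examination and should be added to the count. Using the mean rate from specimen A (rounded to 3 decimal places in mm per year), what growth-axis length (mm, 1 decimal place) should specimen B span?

269.9 mm

Specimen A: adjusted count: 765 − 6 + 5 = 764 rings.
A: 396.3 mm over 764 years gives 396.3 / 764 ≈ 0.519 mm/year.
For B, 0.519 mm/year × 520 years = 269.9 mm.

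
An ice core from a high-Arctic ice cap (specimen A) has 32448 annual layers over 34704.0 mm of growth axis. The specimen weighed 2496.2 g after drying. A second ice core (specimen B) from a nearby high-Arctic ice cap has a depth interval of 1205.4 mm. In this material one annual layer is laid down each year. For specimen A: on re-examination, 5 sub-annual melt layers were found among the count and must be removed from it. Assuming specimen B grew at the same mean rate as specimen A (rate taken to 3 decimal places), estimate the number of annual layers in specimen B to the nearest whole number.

Specimen A: correcting the raw count gives 32448 − 5 = 32443 true annual layers.
A: Mean rate = 34704.0 mm / 32443 years ≈ 1.070 mm per year.
For B, 1205.4 / 1.070 = 1126.54 years ≈ 1127 annual layers.

1127 annual layers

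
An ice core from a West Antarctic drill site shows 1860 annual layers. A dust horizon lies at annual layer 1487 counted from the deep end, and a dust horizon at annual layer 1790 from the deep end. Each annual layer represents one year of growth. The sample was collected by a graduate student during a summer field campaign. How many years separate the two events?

Separation: 1790 − 1487 = 303 annual layers.
That is 303 years at one annual layer per year.

303 years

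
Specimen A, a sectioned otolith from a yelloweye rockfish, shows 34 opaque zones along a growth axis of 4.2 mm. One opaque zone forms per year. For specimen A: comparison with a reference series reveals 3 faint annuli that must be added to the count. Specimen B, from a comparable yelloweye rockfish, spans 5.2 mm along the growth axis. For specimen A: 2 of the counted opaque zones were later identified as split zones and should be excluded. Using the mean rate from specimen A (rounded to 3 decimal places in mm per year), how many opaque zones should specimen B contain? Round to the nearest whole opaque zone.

43 opaque zones

Specimen A: true opaque zone count = 34 − 2 + 3 = 35.
A: Mean rate = 4.2 mm / 35 years ≈ 0.120 mm/year.
Specimen B: 5.2 mm / 0.120 mm per year = 43.33 years ≈ 43 opaque zones.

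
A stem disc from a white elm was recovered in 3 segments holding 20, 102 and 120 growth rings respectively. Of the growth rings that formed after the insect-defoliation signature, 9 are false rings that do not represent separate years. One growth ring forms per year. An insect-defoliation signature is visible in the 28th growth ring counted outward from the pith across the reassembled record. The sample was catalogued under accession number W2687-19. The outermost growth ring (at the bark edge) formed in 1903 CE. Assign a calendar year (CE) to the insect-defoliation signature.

1698 CE

Total growth rings = 20 + 102 + 120 = 242.
The insect-defoliation signature sits at growth ring 28 from the pith, so 242 − 28 = 214 growth rings formed after it.
214 − 9 false = 205 true growth rings after the insect-defoliation signature.
Counting back 205 years from 1903 CE places the insect-defoliation signature in 1903 − 205 = 1698 CE.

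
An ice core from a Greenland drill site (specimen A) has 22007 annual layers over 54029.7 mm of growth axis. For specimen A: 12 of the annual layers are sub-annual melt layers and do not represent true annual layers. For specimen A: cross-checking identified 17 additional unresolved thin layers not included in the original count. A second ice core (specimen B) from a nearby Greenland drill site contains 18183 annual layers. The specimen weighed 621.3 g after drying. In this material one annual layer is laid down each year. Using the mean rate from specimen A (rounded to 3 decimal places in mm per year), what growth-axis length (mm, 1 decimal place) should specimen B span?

Specimen A: true annual layer count = 22007 − 12 + 17 = 22012.
A: Mean rate = 54029.7 mm / 22012 years ≈ 2.455 mm/yr.
Length of B = 2.455 × 18183 = 44639.3 mm.

44639.3 mm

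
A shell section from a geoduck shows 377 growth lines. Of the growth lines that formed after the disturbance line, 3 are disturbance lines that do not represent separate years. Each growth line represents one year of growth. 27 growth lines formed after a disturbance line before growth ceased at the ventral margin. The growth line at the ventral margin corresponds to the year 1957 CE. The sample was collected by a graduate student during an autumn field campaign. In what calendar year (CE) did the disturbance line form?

1933 CE

27 growth lines post-date the disturbance line.
27 − 3 false = 24 true growth lines after the disturbance line.
Counting back 24 years from 1957 CE places the disturbance line in 1957 − 24 = 1933 CE.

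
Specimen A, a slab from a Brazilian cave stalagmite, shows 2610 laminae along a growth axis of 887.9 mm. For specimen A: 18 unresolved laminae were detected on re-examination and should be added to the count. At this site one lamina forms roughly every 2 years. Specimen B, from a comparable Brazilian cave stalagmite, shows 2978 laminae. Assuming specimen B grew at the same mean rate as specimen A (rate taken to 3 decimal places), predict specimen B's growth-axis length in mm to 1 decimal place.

1006.6 mm

Specimen A: after corrections the count is 2610 + 18 = 2628 laminae.
Specimen A: at 2 years per lamina, 2628 × 2 = 5256 years.
A: 887.9 mm over 5256 years gives 887.9 / 5256 ≈ 0.169 mm/yr.
Specimen B: 2978 laminae at 2 years each span 2978 × 2 = 5956 years. Length of B = 0.169 × 5956 = 1006.6 mm.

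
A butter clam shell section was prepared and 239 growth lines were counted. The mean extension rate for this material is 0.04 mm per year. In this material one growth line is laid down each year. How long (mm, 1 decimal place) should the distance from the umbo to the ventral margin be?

9.6 mm

239 years of growth are recorded.
Predicted length = 0.04 mm/year × 239 years = 9.6 mm.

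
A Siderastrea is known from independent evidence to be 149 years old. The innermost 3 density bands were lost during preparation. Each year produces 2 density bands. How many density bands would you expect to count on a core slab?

295 density bands

149 years at 2 density bands per year gives 149 × 2 = 298 density bands.
Less the 3 uncaptured density bands: 298 − 3 = 295.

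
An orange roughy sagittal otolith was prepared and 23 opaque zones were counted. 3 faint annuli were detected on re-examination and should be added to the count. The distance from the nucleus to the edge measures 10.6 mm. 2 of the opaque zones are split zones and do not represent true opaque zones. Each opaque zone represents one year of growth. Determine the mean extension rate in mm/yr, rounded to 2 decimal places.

0.44 mm/yr

After corrections the count is 23 − 2 + 3 = 24 opaque zones.
Extension rate ≈ 10.6 / 24 = 0.44 mm/yr.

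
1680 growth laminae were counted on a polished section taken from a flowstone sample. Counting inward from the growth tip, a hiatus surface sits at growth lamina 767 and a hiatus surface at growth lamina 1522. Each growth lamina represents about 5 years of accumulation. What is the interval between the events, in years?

3775 years

1522 − 767 = 755 growth laminae lie between the two events.
At 5 years per growth lamina, 755 × 5 = 3775 years.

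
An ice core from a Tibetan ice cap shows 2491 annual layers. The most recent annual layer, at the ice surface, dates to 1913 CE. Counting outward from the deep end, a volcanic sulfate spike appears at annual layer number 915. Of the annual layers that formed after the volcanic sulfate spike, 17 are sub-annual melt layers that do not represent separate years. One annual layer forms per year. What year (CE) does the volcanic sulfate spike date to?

354 CE

2491 − 915 = 1576 annual layers lie beyond the volcanic sulfate spike toward the ice surface.
Excluding 17 false annual layers: 1576 − 17 = 1559.
Counting back 1559 years from 1913 CE places the volcanic sulfate spike in 1913 − 1559 = 354 CE.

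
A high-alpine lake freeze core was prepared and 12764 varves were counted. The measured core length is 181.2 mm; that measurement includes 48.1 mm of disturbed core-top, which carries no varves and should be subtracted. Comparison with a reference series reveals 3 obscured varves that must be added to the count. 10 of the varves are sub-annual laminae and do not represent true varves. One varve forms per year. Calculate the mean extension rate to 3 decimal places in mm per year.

0.010 mm per year

True varve count = 12764 − 10 + 3 = 12757.
Removing the 48.1 mm offcut leaves 181.2 − 48.1 = 133.1 mm.
133.1 mm over 12757 years gives 133.1 / 12757 ≈ 0.010 mm per year.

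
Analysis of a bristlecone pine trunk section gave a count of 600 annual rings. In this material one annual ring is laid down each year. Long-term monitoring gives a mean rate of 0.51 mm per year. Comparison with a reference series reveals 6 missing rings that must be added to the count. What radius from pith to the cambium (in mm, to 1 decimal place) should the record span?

Correcting the raw count gives 600 + 6 = 606 true annual rings.
606 years at 0.51 mm/year gives 0.51 × 606 = 309.1 mm.

309.1 mm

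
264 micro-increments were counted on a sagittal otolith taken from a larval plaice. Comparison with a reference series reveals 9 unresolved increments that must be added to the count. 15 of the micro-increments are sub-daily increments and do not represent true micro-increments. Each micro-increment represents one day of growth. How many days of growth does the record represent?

True micro-increment count = 264 − 15 + 9 = 258.
With a one-to-one micro-increment periodicity this is 258 days.

258 days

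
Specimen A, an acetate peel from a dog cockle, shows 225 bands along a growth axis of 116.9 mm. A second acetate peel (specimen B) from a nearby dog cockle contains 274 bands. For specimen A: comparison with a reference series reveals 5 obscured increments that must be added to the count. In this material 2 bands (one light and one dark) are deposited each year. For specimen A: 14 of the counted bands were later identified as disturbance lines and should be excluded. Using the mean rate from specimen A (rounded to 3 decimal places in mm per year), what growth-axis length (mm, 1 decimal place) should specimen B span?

Specimen A: correcting the raw count gives 225 − 14 + 5 = 216 true bands.
Specimen A: dividing by 2 bands per year: 216 / 2 = 108 years.
A: 116.9 mm over 108 years gives 116.9 / 108 ≈ 1.082 mm per year.
Specimen B: with 2 bands per year, 274 / 2 = 137 years. For B, 1.082 mm/year × 137 years = 148.2 mm.

148.2 mm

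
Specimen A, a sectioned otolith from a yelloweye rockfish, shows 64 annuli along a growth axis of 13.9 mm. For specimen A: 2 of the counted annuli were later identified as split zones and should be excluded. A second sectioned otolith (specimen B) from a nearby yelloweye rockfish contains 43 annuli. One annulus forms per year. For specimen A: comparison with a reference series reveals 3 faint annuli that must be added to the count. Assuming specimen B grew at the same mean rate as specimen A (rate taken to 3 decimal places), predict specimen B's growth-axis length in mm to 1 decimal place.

9.2 mm

Specimen A: true annulus count = 64 − 2 + 3 = 65.
A: Mean rate = 13.9 mm / 65 years ≈ 0.214 mm/yr.
B's length ≈ 0.214 × 43 = 9.2 mm.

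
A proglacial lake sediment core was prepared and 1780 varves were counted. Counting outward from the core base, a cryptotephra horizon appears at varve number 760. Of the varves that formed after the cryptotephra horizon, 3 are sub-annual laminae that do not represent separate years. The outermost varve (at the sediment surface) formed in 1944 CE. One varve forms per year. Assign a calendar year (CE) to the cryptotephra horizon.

Between varve 760 and the sediment surface there are 1780 − 760 = 1020 varves.
Removing the 3 false varves leaves 1020 − 3 = 1017 true varves beyond the cryptotephra horizon.
1944 − 1017 = 927 CE.

927 CE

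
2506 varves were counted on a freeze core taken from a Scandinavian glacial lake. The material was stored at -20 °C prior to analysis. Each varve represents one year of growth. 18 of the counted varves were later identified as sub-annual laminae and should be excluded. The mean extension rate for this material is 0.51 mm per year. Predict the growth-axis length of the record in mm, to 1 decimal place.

True varve count = 2506 − 18 = 2488.
Predicted length = 0.51 mm/year × 2488 years = 1268.9 mm.

1268.9 mm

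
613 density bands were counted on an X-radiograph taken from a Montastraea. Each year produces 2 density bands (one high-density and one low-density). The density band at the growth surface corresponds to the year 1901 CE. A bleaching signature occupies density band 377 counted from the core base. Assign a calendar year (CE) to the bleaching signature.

613 − 377 = 236 density bands lie beyond the bleaching signature toward the growth surface.
236 density bands at 2 per year is 236 / 2 = 118 years.
1901 − 118 = 1783 CE.

1783 CE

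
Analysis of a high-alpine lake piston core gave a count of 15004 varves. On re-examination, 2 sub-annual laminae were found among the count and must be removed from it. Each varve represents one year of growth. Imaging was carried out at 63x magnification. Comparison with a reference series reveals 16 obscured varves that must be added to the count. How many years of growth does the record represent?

15018 years

Correcting the raw count gives 15004 − 2 + 16 = 15018 true varves.
One varve per year makes the duration 15018 years.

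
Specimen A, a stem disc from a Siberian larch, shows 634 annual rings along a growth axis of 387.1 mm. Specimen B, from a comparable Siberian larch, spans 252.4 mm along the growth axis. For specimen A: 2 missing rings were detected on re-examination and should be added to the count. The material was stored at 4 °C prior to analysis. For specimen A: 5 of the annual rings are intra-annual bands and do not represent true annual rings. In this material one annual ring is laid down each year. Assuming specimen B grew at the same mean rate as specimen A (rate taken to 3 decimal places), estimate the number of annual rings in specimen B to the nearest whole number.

Specimen A: true annual ring count = 634 − 5 + 2 = 631.
A: Mean rate = 387.1 mm / 631 years ≈ 0.613 mm/year.
Specimen B: 252.4 mm / 0.613 mm per year = 411.75 years ≈ 412 annual rings.

412 annual rings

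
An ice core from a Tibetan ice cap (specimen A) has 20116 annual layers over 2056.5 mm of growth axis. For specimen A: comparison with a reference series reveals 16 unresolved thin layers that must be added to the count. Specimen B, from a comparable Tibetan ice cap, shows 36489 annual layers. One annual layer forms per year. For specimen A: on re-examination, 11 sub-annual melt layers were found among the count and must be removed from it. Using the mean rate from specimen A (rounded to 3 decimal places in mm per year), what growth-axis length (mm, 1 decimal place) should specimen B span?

3721.9 mm

Specimen A: adjusted count: 20116 − 11 + 16 = 20121 annual layers.
A: 2056.5 mm over 20121 years gives 2056.5 / 20121 ≈ 0.102 mm per year.
B's length ≈ 0.102 × 36489 = 3721.9 mm.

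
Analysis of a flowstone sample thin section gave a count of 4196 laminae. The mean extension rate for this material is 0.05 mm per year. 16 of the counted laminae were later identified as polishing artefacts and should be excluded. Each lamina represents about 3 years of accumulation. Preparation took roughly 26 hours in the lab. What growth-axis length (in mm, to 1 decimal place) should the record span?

627.0 mm

After corrections the count is 4196 − 16 = 4180 laminae.
4180 laminae at 3 years each span 4180 × 3 = 12540 years.
Length ≈ 0.05 × 12540 = 627.0 mm.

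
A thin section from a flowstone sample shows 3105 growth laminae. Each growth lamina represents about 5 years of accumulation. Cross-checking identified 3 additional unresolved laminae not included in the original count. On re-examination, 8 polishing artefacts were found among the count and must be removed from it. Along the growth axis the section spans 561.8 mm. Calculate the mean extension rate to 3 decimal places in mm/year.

Correcting the raw count gives 3105 − 8 + 3 = 3100 true growth laminae.
At 5 years per growth lamina, 3100 × 5 = 15500 years.
Extension rate ≈ 561.8 / 15500 = 0.036 mm/year.

0.036 mm/year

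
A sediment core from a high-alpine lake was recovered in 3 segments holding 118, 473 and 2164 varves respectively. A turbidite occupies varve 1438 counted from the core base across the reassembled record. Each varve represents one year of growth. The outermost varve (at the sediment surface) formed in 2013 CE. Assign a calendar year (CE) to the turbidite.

696 CE

Total varves = 118 + 473 + 2164 = 2755.
Between varve 1438 and the sediment surface there are 2755 − 1438 = 1317 varves.
2013 − 1317 = 696 CE.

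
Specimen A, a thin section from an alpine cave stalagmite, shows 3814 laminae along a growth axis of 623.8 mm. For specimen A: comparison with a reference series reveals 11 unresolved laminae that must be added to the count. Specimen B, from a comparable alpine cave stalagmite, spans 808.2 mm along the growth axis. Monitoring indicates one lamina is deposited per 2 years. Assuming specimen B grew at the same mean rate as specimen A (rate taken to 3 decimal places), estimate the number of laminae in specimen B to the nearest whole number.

4928 laminae

Specimen A: correcting the raw count gives 3814 + 11 = 3825 true laminae.
Specimen A: 3825 laminae at 2 years each span 3825 × 2 = 7650 years.
A: Mean rate = 623.8 mm / 7650 years ≈ 0.082 mm per year.
For B, 808.2 / 0.082 = 9856.10 years; at 2 years per lamina that is 9856.10 / 2 ≈ 4928 laminae.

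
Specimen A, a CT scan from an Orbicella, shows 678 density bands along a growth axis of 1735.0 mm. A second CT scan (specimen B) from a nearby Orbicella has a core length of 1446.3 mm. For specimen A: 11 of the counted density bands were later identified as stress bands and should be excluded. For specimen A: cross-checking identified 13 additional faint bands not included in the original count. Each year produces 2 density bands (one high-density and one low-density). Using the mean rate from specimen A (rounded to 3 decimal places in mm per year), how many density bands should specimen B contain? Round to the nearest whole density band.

567 density bands

Specimen A: true density band count = 678 − 11 + 13 = 680.
Specimen A: with 2 density bands per year, 680 / 2 = 340 years.
A: 1735.0 mm over 340 years gives 1735.0 / 340 ≈ 5.103 mm/year.
For B, 1446.3 / 5.103 = 283.42 years; at 2 density bands per year that is 283.42 × 2 ≈ 567 density bands.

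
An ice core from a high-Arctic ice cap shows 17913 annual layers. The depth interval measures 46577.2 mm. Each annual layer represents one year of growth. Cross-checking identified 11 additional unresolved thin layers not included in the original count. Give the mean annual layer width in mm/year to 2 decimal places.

2.60 mm/year

Correcting the raw count gives 17913 + 11 = 17924 true annual layers.
Mean rate = 46577.2 mm / 17924 years ≈ 2.60 mm/year.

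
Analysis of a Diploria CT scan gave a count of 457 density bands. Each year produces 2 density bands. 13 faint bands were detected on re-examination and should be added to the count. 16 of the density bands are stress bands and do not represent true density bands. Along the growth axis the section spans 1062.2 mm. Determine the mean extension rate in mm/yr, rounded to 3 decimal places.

4.679 mm/yr

True density band count = 457 − 16 + 13 = 454.
Dividing by 2 density bands per year: 454 / 2 = 227 years.
Extension rate ≈ 1062.2 / 227 = 4.679 mm/yr.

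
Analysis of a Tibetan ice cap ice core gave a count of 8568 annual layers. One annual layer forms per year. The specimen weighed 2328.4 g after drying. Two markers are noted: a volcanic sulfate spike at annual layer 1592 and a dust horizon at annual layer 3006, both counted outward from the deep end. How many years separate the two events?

1414 years

Separation: 3006 − 1592 = 1414 annual layers.
At one annual layer per year, 1414 years elapsed between them.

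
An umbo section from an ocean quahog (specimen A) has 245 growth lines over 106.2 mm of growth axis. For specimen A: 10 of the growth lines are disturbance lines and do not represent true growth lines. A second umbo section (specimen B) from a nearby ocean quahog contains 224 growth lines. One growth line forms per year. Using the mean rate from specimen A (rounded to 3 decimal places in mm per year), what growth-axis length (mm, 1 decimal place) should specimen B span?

Specimen A: correcting the raw count gives 245 − 10 = 235 true growth lines.
A: 106.2 mm over 235 years gives 106.2 / 235 ≈ 0.452 mm/year.
For B, 0.452 mm/year × 224 years = 101.2 mm.

101.2 mm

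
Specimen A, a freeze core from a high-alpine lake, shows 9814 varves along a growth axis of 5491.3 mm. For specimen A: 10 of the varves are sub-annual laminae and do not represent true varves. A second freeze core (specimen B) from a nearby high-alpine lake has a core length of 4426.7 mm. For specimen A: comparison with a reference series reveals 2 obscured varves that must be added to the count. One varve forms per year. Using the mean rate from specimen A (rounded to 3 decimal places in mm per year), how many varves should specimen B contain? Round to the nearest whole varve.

7905 varves

Specimen A: adjusted count: 9814 − 10 + 2 = 9806 varves.
A: Mean rate = 5491.3 mm / 9806 years ≈ 0.560 mm per year.
Specimen B: 4426.7 mm / 0.560 mm per year = 7904.82 years ≈ 7905 varves.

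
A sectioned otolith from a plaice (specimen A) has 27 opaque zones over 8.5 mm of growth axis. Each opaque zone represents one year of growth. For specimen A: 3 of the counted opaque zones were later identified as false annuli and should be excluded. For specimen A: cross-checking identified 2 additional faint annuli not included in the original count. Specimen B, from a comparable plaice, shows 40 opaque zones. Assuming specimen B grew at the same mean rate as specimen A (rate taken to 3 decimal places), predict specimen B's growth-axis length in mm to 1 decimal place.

Specimen A: correcting the raw count gives 27 − 3 + 2 = 26 true opaque zones.
A: Mean rate = 8.5 mm / 26 years ≈ 0.327 mm/yr.
B's length ≈ 0.327 × 40 = 13.1 mm.

13.1 mm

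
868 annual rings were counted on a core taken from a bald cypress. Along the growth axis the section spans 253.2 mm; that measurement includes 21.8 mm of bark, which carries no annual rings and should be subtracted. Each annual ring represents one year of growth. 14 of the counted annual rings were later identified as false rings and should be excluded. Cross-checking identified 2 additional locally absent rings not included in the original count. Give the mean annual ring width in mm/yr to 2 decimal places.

0.27 mm/yr

Correcting the raw count gives 868 − 14 + 2 = 856 true annual rings.
Net length = 253.2 − 21.8 = 231.4 mm.
Extension rate ≈ 231.4 / 856 = 0.27 mm/yr.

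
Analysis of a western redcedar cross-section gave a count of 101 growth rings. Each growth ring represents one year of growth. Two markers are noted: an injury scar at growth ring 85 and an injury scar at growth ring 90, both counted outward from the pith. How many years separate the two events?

5 yr

Separation: 90 − 85 = 5 growth rings.
At one growth ring per year, 5 years elapsed between them.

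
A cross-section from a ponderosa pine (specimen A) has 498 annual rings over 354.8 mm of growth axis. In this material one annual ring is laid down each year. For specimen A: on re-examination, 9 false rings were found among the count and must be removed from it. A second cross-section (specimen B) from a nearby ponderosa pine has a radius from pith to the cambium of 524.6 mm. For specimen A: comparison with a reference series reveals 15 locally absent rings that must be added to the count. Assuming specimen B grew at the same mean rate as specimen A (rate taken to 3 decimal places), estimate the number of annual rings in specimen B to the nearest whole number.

745 annual rings

Specimen A: after corrections the count is 498 − 9 + 15 = 504 annual rings.
A: 354.8 mm over 504 years gives 354.8 / 504 ≈ 0.704 mm per year.
Specimen B: 524.6 mm / 0.704 mm per year = 745.17 years ≈ 745 annual rings.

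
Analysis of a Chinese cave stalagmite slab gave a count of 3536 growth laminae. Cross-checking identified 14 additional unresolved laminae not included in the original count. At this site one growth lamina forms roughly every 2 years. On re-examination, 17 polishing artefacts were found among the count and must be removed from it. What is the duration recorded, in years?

7066 years

After corrections the count is 3536 − 17 + 14 = 3533 growth laminae.
Multiplying by 2 years per growth lamina: 3533 × 2 = 7066 years.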